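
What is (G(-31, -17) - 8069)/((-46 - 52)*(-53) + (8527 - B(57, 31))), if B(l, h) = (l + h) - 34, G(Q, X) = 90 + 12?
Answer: -7967/13667 ≈ -0.58294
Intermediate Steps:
G(Q, X) = 102
B(l, h) = -34 + h + l (B(l, h) = (h + l) - 34 = -34 + h + l)
(G(-31, -17) - 8069)/((-46 - 52)*(-53) + (8527 - B(57, 31))) = (102 - 8069)/((-46 - 52)*(-53) + (8527 - (-34 + 31 + 57))) = -7967/(-98*(-53) + (8527 - 1*54)) = -7967/(5194 + (8527 - 54)) = -7967/(5194 + 8473) = -7967/13667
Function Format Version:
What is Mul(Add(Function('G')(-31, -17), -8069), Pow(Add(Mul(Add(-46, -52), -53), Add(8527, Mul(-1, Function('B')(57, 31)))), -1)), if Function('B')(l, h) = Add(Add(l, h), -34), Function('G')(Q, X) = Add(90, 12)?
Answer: Rational(-7967, 13667) ≈ -0.58294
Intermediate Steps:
Function('G')(Q, X) = 102
Function('B')(l, h) = Add(-34, h, l) (Function('B')(l, h) = Add(Add(h, l), -34) = Add(-34, h, l))
Mul(Add(Function('G')(-31, -17), -8069), Pow(Add(Mul(Add(-46, -52), -53), Add(8527, Mul(-1, Function('B')(57, 31)))), -1)) = Mul(Add(102, -8069), Pow(Add(Mul(Add(-46, -52), -53), Add(8527, Mul(-1, Add(-34, 31, 57)))), -1)) = Mul(-7967, Pow(Add(Mul(-98, -53), Add(8527, Mul(-1, 54))), -1)) = Mul(-7967, Pow(Add(5194, Add(8527, -54)), -1)) = Mul(-7967, Pow(Add(5194, 8473), -1)) = Mul(-7967, Pow(13667, -1)) = Mul(-7967, Rational(1, 13667)) = Rational(-7967, 13667)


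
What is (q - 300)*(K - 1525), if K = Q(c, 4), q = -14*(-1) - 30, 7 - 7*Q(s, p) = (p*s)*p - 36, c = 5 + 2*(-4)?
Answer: 477792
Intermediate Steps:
c = -3 (c = 5 - 8 = -3)
Q(s, p) = 43/7 - s*p**2/7 (Q(s, p) = 1 - ((p*s)*p - 36)/7 = 1 - (s*p**2 - 36)/7 = 1 - (-36 + s*p**2)/7 = 1 + (36/7 - s*p**2/7) = 43/7 - s*p**2/7)
q = -16 (q = 14 - 30 = -16)
K = 13 (K = 43/7 - 1/7*(-3)*4**2 = 43/7 - 1/7*(-3)*16 = 43/7 + 48/7 = 13)
(q - 300)*(K - 1525) = (-16 - 300)*(13 - 1525) = -316*(-1512) = 477792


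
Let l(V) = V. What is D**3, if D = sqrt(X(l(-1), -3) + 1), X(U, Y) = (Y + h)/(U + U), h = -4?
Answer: 27*sqrt(2)/4 ≈ 9.5459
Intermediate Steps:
X(U, Y) = (-4 + Y)/(2*U) (X(U, Y) = (Y - 4)/(U + U) = (-4 + Y)/((2*U)) = (-4 + Y)*(1/(2*U)) = (-4 + Y)/(2*U))
D = 3*sqrt(2)/2 (D = sqrt((1/2)*(-4 - 3)/(-1) + 1) = sqrt((1/2)*(-1)*(-7) + 1) = sqrt(7/2 + 1) = sqrt(9/2) = 3*sqrt(2)/2 ≈ 2.1213)
D**3 = (3*sqrt(2)/2)**3 = 27*sqrt(2)/4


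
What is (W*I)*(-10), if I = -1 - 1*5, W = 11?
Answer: 660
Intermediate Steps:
I = -6 (I = -1 - 5 = -6)
(W*I)*(-10) = (11*(-6))*(-10) = -66*(-10) = 660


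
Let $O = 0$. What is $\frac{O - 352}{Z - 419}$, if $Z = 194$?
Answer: $\frac{352}{225} \approx 1.5644$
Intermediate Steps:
$\frac{O - 352}{Z - 419} = \frac{0 - 352}{194 - 419} = - \frac{352}{-225} = \left(-352\right) \left(- \frac{1}{225}\right) = \frac{352}{225}$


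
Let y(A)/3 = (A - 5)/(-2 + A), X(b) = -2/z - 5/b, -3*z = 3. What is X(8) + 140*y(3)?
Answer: -6709/8 ≈ -838.63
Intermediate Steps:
z = -1 (z = -1/3*3 = -1)
X(b) = 2 - 5/b (X(b) = -2/(-1) - 5/b = -2*(-1) - 5/b = 2 - 5/b)
y(A) = 3*(-5 + A)/(-2 + A) (y(A) = 3*((A - 5)/(-2 + A)) = 3*((-5 + A)/(-2 + A)) = 3*(-5 + A)/(-2 + A))
X(8) + 140*y(3) = (2 - 5/8) + 140*(3*(-5 + 3)/(-2 + 3)) = (2 - 5*1/8) + 140*(3*(-2)/1) = (2 - 5/8) + 140*(3*1*(-2)) = 11/8 + 140*(-6) = 11/8 - 840 = -6709/8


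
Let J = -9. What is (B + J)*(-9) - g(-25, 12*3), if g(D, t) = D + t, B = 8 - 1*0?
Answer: -2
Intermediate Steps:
B = 8 (B = 8 + 0 = 8)
(B + J)*(-9) - g(-25, 12*3) = (8 - 9)*(-9) - (-25 + 12*3) = -1*(-9) - (-25 + 36) = 9 - 1*11 = 9 - 11 = -2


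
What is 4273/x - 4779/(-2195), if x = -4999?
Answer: 14510986/10972805 ≈ 1.3225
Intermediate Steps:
4273/x - 4779/(-2195) = 4273/(-4999) - 4779/(-2195) = 4273*(-1/4999) - 4779*(-1/2195) = -4273/4999 + 4779/2195 = 14510986/10972805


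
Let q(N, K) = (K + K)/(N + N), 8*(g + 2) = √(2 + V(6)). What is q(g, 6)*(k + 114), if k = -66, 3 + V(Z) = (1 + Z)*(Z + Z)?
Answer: -36864/173 - 2304*√83/173 ≈ -334.42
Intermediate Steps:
V(Z) = -3 + 2*Z*(1 + Z) (V(Z) = -3 + (1 + Z)*(Z + Z) = -3 + (1 + Z)*(2*Z) = -3 + 2*Z*(1 + Z))
g = -2 + √83/8 (g = -2 + √(2 + (-3 + 2*6 + 2*6²))/8 = -2 + √(2 + (-3 + 12 + 2*36))/8 = -2 + √(2 + (-3 + 12 + 72))/8 = -2 + √(2 + 81)/8 = -2 + √83/8 ≈ -0.86120)
q(N, K) = K/N (q(N, K) = (2*K)/((2*N)) = (2*K)*(1/(2*N)) = K/N)
q(g, 6)*(k + 114) = (6/(-2 + √83/8))*(-66 + 114) = (6/(-2 + √83/8))*48 = 288/(-2 + √83/8)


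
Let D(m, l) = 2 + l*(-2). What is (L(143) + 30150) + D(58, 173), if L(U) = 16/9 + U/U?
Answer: 268279/9 ≈ 29809.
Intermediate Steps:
D(m, l) = 2 - 2*l
L(U) = 25/9 (L(U) = 16*(1/9) + 1 = 16/9 + 1 = 25/9)
(L(143) + 30150) + D(58, 173) = (25/9 + 30150) + (2 - 2*173) = 271375/9 + (2 - 346) = 271375/9 - 344 = 268279/9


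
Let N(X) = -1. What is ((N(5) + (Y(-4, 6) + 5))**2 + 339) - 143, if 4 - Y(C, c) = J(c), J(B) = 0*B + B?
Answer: 200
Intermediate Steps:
J(B) = B (J(B) = 0 + B = B)
Y(C, c) = 4 - c
((N(5) + (Y(-4, 6) + 5))**2 + 339) - 143 = ((-1 + ((4 - 1*6) + 5))**2 + 339) - 143 = ((-1 + ((4 - 6) + 5))**2 + 339) - 143 = ((-1 + (-2 + 5))**2 + 339) - 143 = ((-1 + 3)**2 + 339) - 143 = (2**2 + 339) - 143 = (4 + 339) - 143 = 343 - 143 = 200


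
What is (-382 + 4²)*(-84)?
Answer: 30744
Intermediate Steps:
(-382 + 4²)*(-84) = (-382 + 16)*(-84) = -366*(-84) = 30744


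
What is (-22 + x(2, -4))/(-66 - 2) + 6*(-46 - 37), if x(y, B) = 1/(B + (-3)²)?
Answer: -169211/340 ≈ -497.68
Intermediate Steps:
x(y, B) = 1/(9 + B) (x(y, B) = 1/(B + 9) = 1/(9 + B))
(-22 + x(2, -4))/(-66 - 2) + 6*(-46 - 37) = (-22 + 1/(9 - 4))/(-66 - 2) + 6*(-46 - 37) = (-22 + 1/5)/(-68) + 6*(-83) = (-22 + ⅕)*(-1/68) - 498 = -109/5*(-1/68) - 498 = 109/340 - 498 = -169211/340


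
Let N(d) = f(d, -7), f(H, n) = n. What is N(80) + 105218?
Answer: 105211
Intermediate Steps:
N(d) = -7
N(80) + 105218 = -7 + 105218 = 105211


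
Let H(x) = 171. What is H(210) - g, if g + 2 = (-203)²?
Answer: -41036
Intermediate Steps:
g = 41207 (g = -2 + (-203)² = -2 + 41209 = 41207)
H(210) - g = 171 - 1*41207 = 171 - 41207 = -41036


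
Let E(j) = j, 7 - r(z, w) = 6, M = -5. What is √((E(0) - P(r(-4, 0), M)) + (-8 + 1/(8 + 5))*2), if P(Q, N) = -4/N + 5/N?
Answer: 3*I*√7345/65 ≈ 3.9555*I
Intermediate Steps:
r(z, w) = 1 (r(z, w) = 7 - 1*6 = 7 - 6 = 1)
P(Q, N) = 1/N
√((E(0) - P(r(-4, 0), M)) + (-8 + 1/(8 + 5))*2) = √((0 - 1/(-5)) + (-8 + 1/(8 + 5))*2) = √((0 - 1*(-⅕)) + (-8 + 1/13)*2) = √((0 + ⅕) + (-8 + 1/13)*2) = √(⅕ - 103/13*2) = √(⅕ - 206/13) = √(-1017/65) = 3*I*√7345/65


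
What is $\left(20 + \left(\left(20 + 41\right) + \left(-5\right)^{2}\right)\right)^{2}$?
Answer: $11236$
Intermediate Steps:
$\left(20 + \left(\left(20 + 41\right) + \left(-5\right)^{2}\right)\right)^{2} = \left(20 + \left(61 + 25\right)\right)^{2} = \left(20 + 86\right)^{2} = 106^{2} = 11236$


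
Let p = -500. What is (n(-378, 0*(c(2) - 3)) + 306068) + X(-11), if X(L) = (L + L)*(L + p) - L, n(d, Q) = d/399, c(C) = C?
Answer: 6029081/19 ≈ 3.1732e+5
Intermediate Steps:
n(d, Q) = d/399 (n(d, Q) = d*(1/399) = d/399)
X(L) = -L + 2*L*(-500 + L) (X(L) = (L + L)*(L - 500) - L = (2*L)*(-500 + L) - L = 2*L*(-500 + L) - L = -L + 2*L*(-500 + L))
(n(-378, 0*(c(2) - 3)) + 306068) + X(-11) = ((1/399)*(-378) + 306068) - 11*(-1001 + 2*(-11)) = (-18/19 + 306068) - 11*(-1001 - 22) = 5815274/19 - 11*(-1023) = 5815274/19 + 11253 = 6029081/19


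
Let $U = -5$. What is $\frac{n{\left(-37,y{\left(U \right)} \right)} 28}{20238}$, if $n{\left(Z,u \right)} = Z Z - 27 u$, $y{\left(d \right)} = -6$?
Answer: $\frac{21434}{10119} \approx 2.1182$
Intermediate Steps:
$n{\left(Z,u \right)} = Z^{2} - 27 u$
$\frac{n{\left(-37,y{\left(U \right)} \right)} 28}{20238} = \frac{\left(\left(-37\right)^{2} - -162\right) 28}{20238} = \left(1369 + 162\right) 28 \cdot \frac{1}{20238} = 1531 \cdot 28 \cdot \frac{1}{20238} = 42868 \cdot \frac{1}{20238} = \frac{21434}{10119}$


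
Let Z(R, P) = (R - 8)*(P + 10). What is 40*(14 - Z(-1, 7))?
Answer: 6680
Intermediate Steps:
Z(R, P) = (-8 + R)*(10 + P)
40*(14 - Z(-1, 7)) = 40*(14 - (-80 - 8*7 + 10*(-1) + 7*(-1))) = 40*(14 - (-80 - 56 - 10 - 7)) = 40*(14 - 1*(-153)) = 40*(14 + 153) = 40*167 = 6680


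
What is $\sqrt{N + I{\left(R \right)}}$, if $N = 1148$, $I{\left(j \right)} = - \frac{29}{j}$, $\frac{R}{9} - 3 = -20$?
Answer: $\frac{\sqrt{2986441}}{51} \approx 33.885$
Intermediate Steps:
$R = -153$ ($R = 27 + 9 \left(-20\right) = 27 - 180 = -153$)
$\sqrt{N + I{\left(R \right)}} = \sqrt{1148 - \frac{29}{-153}} = \sqrt{1148 - - \frac{29}{153}} = \sqrt{1148 + \frac{29}{153}} = \sqrt{\frac{175673}{153}} = \frac{\sqrt{2986441}}{51}$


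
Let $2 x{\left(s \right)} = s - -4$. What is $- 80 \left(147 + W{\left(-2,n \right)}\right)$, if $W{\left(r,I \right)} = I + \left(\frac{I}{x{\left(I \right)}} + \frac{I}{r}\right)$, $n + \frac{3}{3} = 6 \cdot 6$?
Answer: $- \frac{518840}{39} \approx -13304.0$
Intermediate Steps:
$x{\left(s \right)} = 2 + \frac{s}{2}$ ($x{\left(s \right)} = \frac{s - -4}{2} = \frac{s + 4}{2} = \frac{4 + s}{2} = 2 + \frac{s}{2}$)
$n = 35$ ($n = -1 + 6 \cdot 6 = -1 + 36 = 35$)
$W{\left(r,I \right)} = I + \frac{I}{r} + \frac{I}{2 + \frac{I}{2}}$ ($W{\left(r,I \right)} = I + \left(\frac{I}{2 + \frac{I}{2}} + \frac{I}{r}\right) = I + \left(\frac{I}{r} + \frac{I}{2 + \frac{I}{2}}\right) = I + \frac{I}{r} + \frac{I}{2 + \frac{I}{2}}$)
$- 80 \left(147 + W{\left(-2,n \right)}\right) = - 80 \left(147 + \frac{35 \left(4 + 35 + 6 \left(-2\right) + 35 \left(-2\right)\right)}{\left(-2\right) \left(4 + 35\right)}\right) = - 80 \left(147 + 35 \left(- \frac{1}{2}\right) \frac{1}{39} \left(4 + 35 - 12 - 70\right)\right) = - 80 \left(147 + 35 \left(- \frac{1}{2}\right) \frac{1}{39} \left(-43\right)\right) = - 80 \left(147 + \frac{1505}{78}\right) = \left(-80\right) \frac{12971}{78} = - \frac{518840}{39}$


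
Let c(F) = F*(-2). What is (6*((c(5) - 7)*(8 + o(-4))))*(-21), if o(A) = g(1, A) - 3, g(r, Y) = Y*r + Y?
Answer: -6426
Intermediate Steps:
g(r, Y) = Y + Y*r
o(A) = -3 + 2*A (o(A) = A*(1 + 1) - 3 = A*2 - 3 = 2*A - 3 = -3 + 2*A)
c(F) = -2*F
(6*((c(5) - 7)*(8 + o(-4))))*(-21) = (6*((-2*5 - 7)*(8 + (-3 + 2*(-4)))))*(-21) = (6*((-10 - 7)*(8 + (-3 - 8))))*(-21) = (6*(-17*(8 - 11)))*(-21) = (6*(-17*(-3)))*(-21) = (6*51)*(-21) = 306*(-21) = -6426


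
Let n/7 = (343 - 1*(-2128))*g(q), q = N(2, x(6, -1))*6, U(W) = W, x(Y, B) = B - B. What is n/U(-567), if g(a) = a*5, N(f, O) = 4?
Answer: -98840/27 ≈ -3660.7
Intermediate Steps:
x(Y, B) = 0
q = 24 (q = 4*6 = 24)
g(a) = 5*a
n = 2075640 (n = 7*((343 - 1*(-2128))*(5*24)) = 7*((343 + 2128)*120) = 7*(2471*120) = 7*296520 = 2075640)
n/U(-567) = 2075640/(-567) = 2075640*(-1/567) = -98840/27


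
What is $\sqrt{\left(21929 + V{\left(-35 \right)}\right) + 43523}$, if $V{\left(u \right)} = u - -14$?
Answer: $\sqrt{65431} \approx 255.79$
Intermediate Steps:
$V{\left(u \right)} = 14 + u$ ($V{\left(u \right)} = u + 14 = 14 + u$)
$\sqrt{\left(21929 + V{\left(-35 \right)}\right) + 43523} = \sqrt{\left(21929 + \left(14 - 35\right)\right) + 43523} = \sqrt{\left(21929 - 21\right) + 43523} = \sqrt{21908 + 43523} = \sqrt{65431}$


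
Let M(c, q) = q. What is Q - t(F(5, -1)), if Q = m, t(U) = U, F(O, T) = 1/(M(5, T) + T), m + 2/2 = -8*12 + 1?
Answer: -191/2 ≈ -95.500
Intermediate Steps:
m = -96 (m = -1 + (-8*12 + 1) = -1 + (-96 + 1) = -1 - 95 = -96)
F(O, T) = 1/(2*T) (F(O, T) = 1/(T + T) = 1/(2*T))
Q = -96
Q - t(F(5, -1)) = -96 - 1/(2*(-1)) = -96 - (-1)/2 = -96 - 1*(-1/2) = -96 + 1/2 = -191/2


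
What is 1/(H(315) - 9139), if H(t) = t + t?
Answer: -1/8509 ≈ -0.00011752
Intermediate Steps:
H(t) = 2*t
1/(H(315) - 9139) = 1/(2*315 - 9139) = 1/(630 - 9139) = 1/(-8509) = -1/8509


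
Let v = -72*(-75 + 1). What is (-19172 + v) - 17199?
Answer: -31043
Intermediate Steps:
v = 5328 (v = -72*(-74) = 5328)
(-19172 + v) - 17199 = (-19172 + 5328) - 17199 = -13844 - 17199 = -31043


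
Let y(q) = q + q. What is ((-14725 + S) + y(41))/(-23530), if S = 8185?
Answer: 3229/11765 ≈ 0.27446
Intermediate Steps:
y(q) = 2*q
((-14725 + S) + y(41))/(-23530) = ((-14725 + 8185) + 2*41)/(-23530) = (-6540 + 82)*(-1/23530) = -6458*(-1/23530) = 3229/11765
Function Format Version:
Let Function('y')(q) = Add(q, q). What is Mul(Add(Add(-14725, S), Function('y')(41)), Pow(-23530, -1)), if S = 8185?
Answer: Rational(3229, 11765) ≈ 0.27446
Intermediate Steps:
Function('y')(q) = Mul(2, q)
Mul(Add(Add(-14725, S), Function('y')(41)), Pow(-23530, -1)) = Mul(Add(Add(-14725, 8185), Mul(2, 41)), Pow(-23530, -1)) = Mul(Add(-6540, 82), Rational(-1, 23530)) = Mul(-6458, Rational(-1, 23530)) = Rational(3229, 11765)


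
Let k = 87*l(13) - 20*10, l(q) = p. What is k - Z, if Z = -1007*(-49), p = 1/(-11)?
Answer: -545060/11 ≈ -49551.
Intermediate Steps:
p = -1/11 ≈ -0.090909
l(q) = -1/11
Z = 49343
k = -2287/11 (k = 87*(-1/11) - 20*10 = -87/11 - 200 = -2287/11 ≈ -207.91)
k - Z = -2287/11 - 1*49343 = -2287/11 - 49343 = -545060/11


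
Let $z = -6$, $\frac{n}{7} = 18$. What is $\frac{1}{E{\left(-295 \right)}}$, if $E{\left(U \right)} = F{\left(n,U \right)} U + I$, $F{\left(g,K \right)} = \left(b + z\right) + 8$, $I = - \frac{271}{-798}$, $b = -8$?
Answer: $\frac{798}{1412731} \approx 0.00056486$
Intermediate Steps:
$n = 126$ ($n = 7 \cdot 18 = 126$)
$I = \frac{271}{798}$ ($I = \left(-271\right) \left(- \frac{1}{798}\right) = \frac{271}{798} \approx 0.3396$)
$F{\left(g,K \right)} = -6$ ($F{\left(g,K \right)} = \left(-8 - 6\right) + 8 = -14 + 8 = -6$)
$E{\left(U \right)} = \frac{271}{798} - 6 U$ ($E{\left(U \right)} = - 6 U + \frac{271}{798} = \frac{271}{798} - 6 U$)
$\frac{1}{E{\left(-295 \right)}} = \frac{1}{\frac{271}{798} - -1770} = \frac{1}{\frac{271}{798} + 1770} = \frac{1}{\frac{1412731}{798}} = \frac{798}{1412731}$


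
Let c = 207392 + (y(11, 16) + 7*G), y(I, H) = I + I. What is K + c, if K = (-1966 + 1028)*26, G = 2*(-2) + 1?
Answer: 183005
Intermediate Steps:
y(I, H) = 2*I
G = -3 (G = -4 + 1 = -3)
c = 207393 (c = 207392 + (2*11 + 7*(-3)) = 207392 + (22 - 21) = 207392 + 1 = 207393)
K = -24388 (K = -938*26 = -24388)
K + c = -24388 + 207393 = 183005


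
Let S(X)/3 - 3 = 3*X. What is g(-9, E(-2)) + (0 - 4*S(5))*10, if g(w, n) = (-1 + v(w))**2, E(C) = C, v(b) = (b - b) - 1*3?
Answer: -2144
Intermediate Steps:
S(X) = 9 + 9*X (S(X) = 9 + 3*(3*X) = 9 + 9*X)
v(b) = -3 (v(b) = 0 - 3 = -3)
g(w, n) = 16 (g(w, n) = (-1 - 3)**2 = (-4)**2 = 16)
g(-9, E(-2)) + (0 - 4*S(5))*10 = 16 + (0 - 4*(9 + 9*5))*10 = 16 + (0 - 4*(9 + 45))*10 = 16 + (0 - 4*54)*10 = 16 + (0 - 216)*10 = 16 - 216*10 = 16 - 2160 = -2144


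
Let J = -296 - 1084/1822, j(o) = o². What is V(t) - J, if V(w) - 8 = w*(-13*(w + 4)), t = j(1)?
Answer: 218271/911 ≈ 239.59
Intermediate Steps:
t = 1 (t = 1² = 1)
J = -270198/911 (J = -296 - 1084*1/1822 = -296 - 542/911 = -270198/911 ≈ -296.59)
V(w) = 8 + w*(-52 - 13*w) (V(w) = 8 + w*(-13*(w + 4)) = 8 + w*(-13*(4 + w)) = 8 + w*(-52 - 13*w))
V(t) - J = (8 - 52*1 - 13*1²) - 1*(-270198/911) = (8 - 52 - 13*1) + 270198/911 = (8 - 52 - 13) + 270198/911 = -57 + 270198/911 = 218271/911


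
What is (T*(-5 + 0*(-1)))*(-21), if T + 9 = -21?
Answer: -3150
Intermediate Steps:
T = -30 (T = -9 - 21 = -30)
(T*(-5 + 0*(-1)))*(-21) = -30*(-5 + 0*(-1))*(-21) = -30*(-5 + 0)*(-21) = -30*(-5)*(-21) = 150*(-21) = -3150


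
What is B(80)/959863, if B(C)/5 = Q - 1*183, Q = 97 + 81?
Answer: -25/959863 ≈ -2.6045e-5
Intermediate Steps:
Q = 178
B(C) = -25 (B(C) = 5*(178 - 1*183) = 5*(178 - 183) = 5*(-5) = -25)
B(80)/959863 = -25/959863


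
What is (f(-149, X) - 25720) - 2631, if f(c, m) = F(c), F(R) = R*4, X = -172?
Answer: -28947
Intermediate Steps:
F(R) = 4*R
f(c, m) = 4*c
(f(-149, X) - 25720) - 2631 = (4*(-149) - 25720) - 2631 = (-596 - 25720) - 2631 = -26316 - 2631 = -28947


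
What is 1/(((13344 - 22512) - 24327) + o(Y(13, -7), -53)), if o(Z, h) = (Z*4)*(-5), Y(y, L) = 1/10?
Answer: -1/33497 ≈ -2.9853e-5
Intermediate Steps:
Y(y, L) = ⅒
o(Z, h) = -20*Z (o(Z, h) = (4*Z)*(-5) = -20*Z)
1/(((13344 - 22512) - 24327) + o(Y(13, -7), -53)) = 1/(((13344 - 22512) - 24327) - 20*⅒) = 1/((-9168 - 24327) - 2) = 1/(-33495 - 2) = 1/(-33497) = -1/33497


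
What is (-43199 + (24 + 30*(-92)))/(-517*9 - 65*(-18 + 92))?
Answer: 45935/9463 ≈ 4.8542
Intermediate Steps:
(-43199 + (24 + 30*(-92)))/(-517*9 - 65*(-18 + 92)) = (-43199 + (24 - 2760))/(-4653 - 65*74) = (-43199 - 2736)/(-4653 - 4810) = -45935/(-9463) = -45935*(-1/9463) = 45935/9463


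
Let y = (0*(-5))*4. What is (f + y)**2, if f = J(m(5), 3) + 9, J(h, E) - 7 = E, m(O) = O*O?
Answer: 361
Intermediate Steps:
m(O) = O**2
J(h, E) = 7 + E
y = 0 (y = 0*4 = 0)
f = 19 (f = (7 + 3) + 9 = 10 + 9 = 19)
(f + y)**2 = (19 + 0)**2 = 19**2 = 361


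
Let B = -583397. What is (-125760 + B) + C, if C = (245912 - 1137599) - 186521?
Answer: -1787365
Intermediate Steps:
C = -1078208 (C = -891687 - 186521 = -1078208)
(-125760 + B) + C = (-125760 - 583397) - 1078208 = -709157 - 1078208 = -1787365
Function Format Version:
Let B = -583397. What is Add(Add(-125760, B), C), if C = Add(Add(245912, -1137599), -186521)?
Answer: -1787365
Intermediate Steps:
C = -1078208 (C = Add(-891687, -186521) = -1078208)
Add(Add(-125760, B), C) = Add(Add(-125760, -583397), -1078208) = Add(-709157, -1078208) = -1787365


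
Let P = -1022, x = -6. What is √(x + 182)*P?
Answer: -4088*√11 ≈ -13558.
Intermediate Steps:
√(x + 182)*P = √(-6 + 182)*(-1022) = √176*(-1022) = (4*√11)*(-1022) = -4088*√11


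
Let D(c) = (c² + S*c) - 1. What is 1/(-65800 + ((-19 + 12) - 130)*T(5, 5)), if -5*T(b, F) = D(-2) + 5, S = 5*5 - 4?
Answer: -5/333658 ≈ -1.4985e-5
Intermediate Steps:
S = 21 (S = 25 - 4 = 21)
D(c) = -1 + c² + 21*c (D(c) = (c² + 21*c) - 1 = -1 + c² + 21*c)
T(b, F) = 34/5 (T(b, F) = -((-1 + (-2)² + 21*(-2)) + 5)/5 = -((-1 + 4 - 42) + 5)/5 = -(-39 + 5)/5 = -⅕*(-34) = 34/5)
1/(-65800 + ((-19 + 12) - 130)*T(5, 5)) = 1/(-65800 + ((-19 + 12) - 130)*(34/5)) = 1/(-65800 + (-7 - 130)*(34/5)) = 1/(-65800 - 137*34/5) = 1/(-65800 - 4658/5) = 1/(-333658/5) = -5/333658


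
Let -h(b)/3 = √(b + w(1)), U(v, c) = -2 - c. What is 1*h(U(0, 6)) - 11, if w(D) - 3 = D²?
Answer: -11 - 6*I ≈ -11.0 - 6.0*I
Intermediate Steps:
w(D) = 3 + D²
h(b) = -3*√(4 + b) (h(b) = -3*√(b + (3 + 1²)) = -3*√(b + (3 + 1)) = -3*√(b + 4) = -3*√(4 + b))
1*h(U(0, 6)) - 11 = 1*(-3*√(4 + (-2 - 1*6))) - 11 = 1*(-3*√(4 + (-2 - 6))) - 11 = 1*(-3*√(4 - 8)) - 11 = 1*(-6*I) - 11 = -6*I - 11 = -11 - 6*I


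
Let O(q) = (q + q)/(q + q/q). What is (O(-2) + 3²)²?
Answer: 169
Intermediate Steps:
O(q) = 2*q/(1 + q) (O(q) = (2*q)/(q + 1) = (2*q)/(1 + q) = 2*q/(1 + q))
(O(-2) + 3²)² = (2*(-2)/(1 - 2) + 3²)² = (2*(-2)/(-1) + 9)² = (2*(-2)*(-1) + 9)² = (4 + 9)² = 13² = 169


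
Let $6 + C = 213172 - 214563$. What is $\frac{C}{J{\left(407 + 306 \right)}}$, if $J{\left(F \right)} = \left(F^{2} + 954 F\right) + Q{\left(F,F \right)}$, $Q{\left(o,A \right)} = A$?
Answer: $- \frac{1397}{1189284} \approx -0.0011747$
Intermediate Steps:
$C = -1397$ ($C = -6 + \left(213172 - 214563\right) = -6 - 1391 = -1397$)
$J{\left(F \right)} = F^{2} + 955 F$ ($J{\left(F \right)} = \left(F^{2} + 954 F\right) + F = F^{2} + 955 F$)
$\frac{C}{J{\left(407 + 306 \right)}} = - \frac{1397}{\left(407 + 306\right) \left(955 + \left(407 + 306\right)\right)} = - \frac{1397}{713 \left(955 + 713\right)} = - \frac{1397}{713 \cdot 1668} = - \frac{1397}{1189284}$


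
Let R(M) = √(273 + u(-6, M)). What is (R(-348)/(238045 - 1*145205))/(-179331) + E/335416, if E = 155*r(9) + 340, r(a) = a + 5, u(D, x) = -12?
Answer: 1255/167708 - √29/5549696680 ≈ 0.0074832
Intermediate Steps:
R(M) = 3*√29 (R(M) = √(273 - 12) = √261 = 3*√29)
r(a) = 5 + a
E = 2510 (E = 155*(5 + 9) + 340 = 155*14 + 340 = 2170 + 340 = 2510)
(R(-348)/(238045 - 1*145205))/(-179331) + E/335416 = ((3*√29)/(238045 - 1*145205))/(-179331) + 2510/335416 = ((3*√29)/(238045 - 145205))*(-1/179331) + 2510*(1/335416) = ((3*√29)/92840)*(-1/179331) + 1255/167708 = ((3*√29)*(1/92840))*(-1/179331) + 1255/167708 = (3*√29/92840)*(-1/179331) + 1255/167708 = -√29/5549696680 + 1255/167708 = 1255/167708 - √29/5549696680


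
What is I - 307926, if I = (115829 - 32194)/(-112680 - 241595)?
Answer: -21818113457/70855 ≈ -3.0793e+5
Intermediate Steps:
I = -16727/70855 (I = 83635/(-354275) = 83635*(-1/354275) = -16727/70855 ≈ -0.23607)
I - 307926 = -16727/70855 - 307926 = -21818113457/70855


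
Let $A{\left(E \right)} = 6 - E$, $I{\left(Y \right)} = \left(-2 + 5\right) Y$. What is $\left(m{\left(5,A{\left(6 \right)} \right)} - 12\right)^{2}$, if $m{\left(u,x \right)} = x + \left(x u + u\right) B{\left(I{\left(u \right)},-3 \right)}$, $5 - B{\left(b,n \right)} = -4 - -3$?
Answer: $324$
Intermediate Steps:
$I{\left(Y \right)} = 3 Y$
$B{\left(b,n \right)} = 6$ ($B{\left(b,n \right)} = 5 - \left(-4 - -3\right) = 5 - \left(-4 + 3\right) = 5 - -1 = 5 + 1 = 6$)
$m{\left(u,x \right)} = x + 6 u + 6 u x$ ($m{\left(u,x \right)} = x + \left(x u + u\right) 6 = x + \left(u x + u\right) 6 = x + \left(u + u x\right) 6 = x + \left(6 u + 6 u x\right) = x + 6 u + 6 u x$)
$\left(m{\left(5,A{\left(6 \right)} \right)} - 12\right)^{2} = \left(\left(\left(6 - 6\right) + 6 \cdot 5 + 6 \cdot 5 \left(6 - 6\right)\right) - 12\right)^{2} = \left(\left(\left(6 - 6\right) + 30 + 6 \cdot 5 \left(6 - 6\right)\right) - 12\right)^{2} = \left(\left(0 + 30 + 6 \cdot 5 \cdot 0\right) - 12\right)^{2} = \left(\left(0 + 30 + 0\right) - 12\right)^{2} = \left(30 - 12\right)^{2} = 18^{2} = 324$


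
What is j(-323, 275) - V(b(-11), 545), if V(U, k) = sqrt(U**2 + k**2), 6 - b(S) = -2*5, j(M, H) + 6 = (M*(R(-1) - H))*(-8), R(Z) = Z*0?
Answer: -710606 - sqrt(297281) ≈ -7.1115e+5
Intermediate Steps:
R(Z) = 0
j(M, H) = -6 + 8*H*M (j(M, H) = -6 + (M*(0 - H))*(-8) = -6 + (M*(-H))*(-8) = -6 - H*M*(-8) = -6 + 8*H*M)
b(S) = 16 (b(S) = 6 - (-2)*5 = 6 - 1*(-10) = 6 + 10 = 16)
j(-323, 275) - V(b(-11), 545) = (-6 + 8*275*(-323)) - sqrt(16**2 + 545**2) = (-6 - 710600) - sqrt(256 + 297025) = -710606 - sqrt(297281)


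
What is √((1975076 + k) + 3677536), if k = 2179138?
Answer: 5*√313270 ≈ 2798.5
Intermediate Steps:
√((1975076 + k) + 3677536) = √((1975076 + 2179138) + 3677536) = √(4154214 + 3677536) = √7831750 = 5*√313270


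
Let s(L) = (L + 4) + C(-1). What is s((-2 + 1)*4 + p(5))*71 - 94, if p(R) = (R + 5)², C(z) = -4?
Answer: 6722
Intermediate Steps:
p(R) = (5 + R)²
s(L) = L (s(L) = (L + 4) - 4 = (4 + L) - 4 = L)
s((-2 + 1)*4 + p(5))*71 - 94 = ((-2 + 1)*4 + (5 + 5)²)*71 - 94 = (-1*4 + 10²)*71 - 94 = (-4 + 100)*71 - 94 = 96*71 - 94 = 6816 - 94 = 6722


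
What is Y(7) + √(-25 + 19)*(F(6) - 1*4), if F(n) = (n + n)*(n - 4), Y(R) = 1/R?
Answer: ⅐ + 20*I*√6 ≈ 0.14286 + 48.99*I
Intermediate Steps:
F(n) = 2*n*(-4 + n) (F(n) = (2*n)*(-4 + n) = 2*n*(-4 + n))
Y(7) + √(-25 + 19)*(F(6) - 1*4) = 1/7 + √(-25 + 19)*(2*6*(-4 + 6) - 1*4) = ⅐ + √(-6)*(2*6*2 - 4) = ⅐ + (I*√6)*(24 - 4) = ⅐ + (I*√6)*20 = ⅐ + 20*I*√6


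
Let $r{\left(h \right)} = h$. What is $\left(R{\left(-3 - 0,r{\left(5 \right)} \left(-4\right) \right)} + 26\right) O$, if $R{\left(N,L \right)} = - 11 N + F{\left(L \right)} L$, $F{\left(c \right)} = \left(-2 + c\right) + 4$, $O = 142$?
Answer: $59498$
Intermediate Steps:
$F{\left(c \right)} = 2 + c$
$R{\left(N,L \right)} = - 11 N + L \left(2 + L\right)$ ($R{\left(N,L \right)} = - 11 N + \left(2 + L\right) L = - 11 N + L \left(2 + L\right)$)
$\left(R{\left(-3 - 0,r{\left(5 \right)} \left(-4\right) \right)} + 26\right) O = \left(\left(- 11 \left(-3 - 0\right) + 5 \left(-4\right) \left(2 + 5 \left(-4\right)\right)\right) + 26\right) 142 = \left(\left(- 11 \left(-3 + 0\right) - 20 \left(2 - 20\right)\right) + 26\right) 142 = \left(\left(\left(-11\right) \left(-3\right) - -360\right) + 26\right) 142 = \left(\left(33 + 360\right) + 26\right) 142 = \left(393 + 26\right) 142 = 419 \cdot 142 = 59498$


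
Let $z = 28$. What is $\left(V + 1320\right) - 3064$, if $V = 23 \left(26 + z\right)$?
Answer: $-502$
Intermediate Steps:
$V = 1242$ ($V = 23 \left(26 + 28\right) = 23 \cdot 54 = 1242$)
$\left(V + 1320\right) - 3064 = \left(1242 + 1320\right) - 3064 = 2562 - 3064 = -502$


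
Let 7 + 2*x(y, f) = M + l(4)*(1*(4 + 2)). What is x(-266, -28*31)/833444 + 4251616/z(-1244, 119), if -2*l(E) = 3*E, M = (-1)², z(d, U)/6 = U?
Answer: 1771741915255/297539508 ≈ 5954.6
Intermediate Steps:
z(d, U) = 6*U
M = 1
l(E) = -3*E/2
x(y, f) = -21 (x(y, f) = -7/2 + (1 + (-3/2*4)*(1*(4 + 2)))/2 = -7/2 + (1 - 6*6)/2 = -7/2 + (1 - 36)/2 = -7/2 + (½)*(-35) = -7/2 - 35/2 = -21)
x(-266, -28*31)/833444 + 4251616/z(-1244, 119) = -21/833444 + 4251616/((6*119)) = -21*1/833444 + 4251616/714 = -21/833444 + 4251616*(1/714) = -21/833444 + 2125808/357 = 1771741915255/297539508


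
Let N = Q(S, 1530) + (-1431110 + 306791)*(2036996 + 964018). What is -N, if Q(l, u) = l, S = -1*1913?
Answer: 3374097061379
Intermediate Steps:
S = -1913
N = -3374097061379 (N = -1913 + (-1431110 + 306791)*(2036996 + 964018) = -1913 - 1124319*3001014 = -1913 - 3374097059466 = -3374097061379)
-N = -1*(-3374097061379) = 3374097061379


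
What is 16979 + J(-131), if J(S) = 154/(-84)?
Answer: 101863/6 ≈ 16977.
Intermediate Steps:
J(S) = -11/6 (J(S) = 154*(-1/84) = -11/6)
16979 + J(-131) = 16979 - 11/6 = 101863/6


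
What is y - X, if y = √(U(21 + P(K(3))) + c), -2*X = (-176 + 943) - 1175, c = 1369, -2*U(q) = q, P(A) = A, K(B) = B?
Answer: -204 + √1357 ≈ -167.16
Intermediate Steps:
U(q) = -q/2
X = 204 (X = -((-176 + 943) - 1175)/2 = -(767 - 1175)/2 = -½*(-408) = 204)
y = √1357 (y = √(-(21 + 3)/2 + 1369) = √(-½*24 + 1369) = √(-12 + 1369) = √1357 ≈ 36.837)
y - X = √1357 - 1*204 = √1357 - 204 = -204 + √1357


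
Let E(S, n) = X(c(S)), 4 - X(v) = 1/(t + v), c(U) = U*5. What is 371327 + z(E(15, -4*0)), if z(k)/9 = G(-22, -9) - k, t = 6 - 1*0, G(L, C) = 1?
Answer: 3341701/9 ≈ 3.7130e+5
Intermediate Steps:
t = 6 (t = 6 + 0 = 6)
c(U) = 5*U
X(v) = 4 - 1/(6 + v)
E(S, n) = (23 + 20*S)/(6 + 5*S) (E(S, n) = (23 + 4*(5*S))/(6 + 5*S) = (23 + 20*S)/(6 + 5*S))
z(k) = 9 - 9*k (z(k) = 9*(1 - k) = 9 - 9*k)
371327 + z(E(15, -4*0)) = 371327 + (9 - 9*(23 + 20*15)/(6 + 5*15)) = 371327 + (9 - 9*(23 + 300)/(6 + 75)) = 371327 + (9 - 9*323/81) = 371327 + (9 - 323/9) = 371327 - 242/9 = 3341701/9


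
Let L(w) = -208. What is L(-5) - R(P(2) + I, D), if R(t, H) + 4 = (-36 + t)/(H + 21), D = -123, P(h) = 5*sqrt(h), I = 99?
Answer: -6915/34 + 5*sqrt(2)/102 ≈ -203.31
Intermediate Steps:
R(t, H) = -4 + (-36 + t)/(21 + H) (R(t, H) = -4 + (-36 + t)/(H + 21) = -4 + (-36 + t)/(21 + H))
L(-5) - R(P(2) + I, D) = -208 - (-120 + (5*sqrt(2) + 99) - 4*(-123))/(21 - 123) = -208 - (-120 + (99 + 5*sqrt(2)) + 492)/(-102) = -208 - (-1)*(471 + 5*sqrt(2))/102 = -208 - (-157/34 - 5*sqrt(2)/102) = -208 + (157/34 + 5*sqrt(2)/102) = -6915/34 + 5*sqrt(2)/102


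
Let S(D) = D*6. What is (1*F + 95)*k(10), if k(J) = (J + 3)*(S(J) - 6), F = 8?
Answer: 72306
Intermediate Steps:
S(D) = 6*D
k(J) = (-6 + 6*J)*(3 + J) (k(J) = (J + 3)*(6*J - 6) = (3 + J)*(-6 + 6*J) = (-6 + 6*J)*(3 + J))
(1*F + 95)*k(10) = (1*8 + 95)*(-18 + 6*10² + 12*10) = (8 + 95)*(-18 + 6*100 + 120) = 103*(-18 + 600 + 120) = 103*702 = 72306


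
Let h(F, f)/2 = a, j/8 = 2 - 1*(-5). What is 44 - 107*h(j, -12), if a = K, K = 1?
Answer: -170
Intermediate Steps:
j = 56 (j = 8*(2 - 1*(-5)) = 8*(2 + 5) = 8*7 = 56)
a = 1
h(F, f) = 2 (h(F, f) = 2*1 = 2)
44 - 107*h(j, -12) = 44 - 107*2 = 44 - 214 = -170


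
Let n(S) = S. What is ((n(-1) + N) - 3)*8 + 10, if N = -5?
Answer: -62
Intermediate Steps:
((n(-1) + N) - 3)*8 + 10 = ((-1 - 5) - 3)*8 + 10 = (-6 - 3)*8 + 10 = -9*8 + 10 = -72 + 10 = -62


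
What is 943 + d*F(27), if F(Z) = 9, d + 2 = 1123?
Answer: 11032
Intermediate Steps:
d = 1121 (d = -2 + 1123 = 1121)
943 + d*F(27) = 943 + 1121*9 = 943 + 10089 = 11032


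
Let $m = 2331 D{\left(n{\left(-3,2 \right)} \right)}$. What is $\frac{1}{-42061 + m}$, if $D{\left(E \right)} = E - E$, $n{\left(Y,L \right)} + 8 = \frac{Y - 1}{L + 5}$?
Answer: $- \frac{1}{42061} \approx -2.3775 \cdot 10^{-5}$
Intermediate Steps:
$n{\left(Y,L \right)} = -8 + \frac{-1 + Y}{5 + L}$ ($n{\left(Y,L \right)} = -8 + \frac{Y - 1}{L + 5} = -8 + \frac{-1 + Y}{5 + L}$)
$D{\left(E \right)} = 0$
$m = 0$ ($m = 2331 \cdot 0 = 0$)
$\frac{1}{-42061 + m} = \frac{1}{-42061 + 0} = \frac{1}{-42061} = - \frac{1}{42061}$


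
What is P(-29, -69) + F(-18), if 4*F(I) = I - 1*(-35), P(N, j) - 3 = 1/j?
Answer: 1997/276 ≈ 7.2355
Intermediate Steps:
P(N, j) = 3 + 1/j
F(I) = 35/4 + I/4 (F(I) = (I - 1*(-35))/4 = (I + 35)/4 = (35 + I)/4 = 35/4 + I/4)
P(-29, -69) + F(-18) = (3 + 1/(-69)) + (35/4 + (¼)*(-18)) = (3 - 1/69) + (35/4 - 9/2) = 206/69 + 17/4 = 1997/276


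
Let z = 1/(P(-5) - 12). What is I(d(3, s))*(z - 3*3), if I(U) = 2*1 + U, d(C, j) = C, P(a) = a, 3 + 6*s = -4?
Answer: -770/17 ≈ -45.294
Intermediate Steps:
s = -7/6 (s = -½ + (⅙)*(-4) = -½ - ⅔ = -7/6 ≈ -1.1667)
I(U) = 2 + U
z = -1/17 (z = 1/(-5 - 12) = 1/(-17) = -1/17 ≈ -0.058824)
I(d(3, s))*(z - 3*3) = (2 + 3)*(-1/17 - 3*3) = 5*(-1/17 - 9) = 5*(-154/17) = -770/17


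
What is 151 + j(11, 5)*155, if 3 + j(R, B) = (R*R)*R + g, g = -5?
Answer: 205216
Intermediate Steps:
j(R, B) = -8 + R³ (j(R, B) = -3 + ((R*R)*R - 5) = -3 + (R²*R - 5) = -3 + (R³ - 5) = -3 + (-5 + R³) = -8 + R³)
151 + j(11, 5)*155 = 151 + (-8 + 11³)*155 = 151 + (-8 + 1331)*155 = 151 + 1323*155 = 151 + 205065 = 205216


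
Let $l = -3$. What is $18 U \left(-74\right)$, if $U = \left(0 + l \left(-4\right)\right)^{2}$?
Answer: $-191808$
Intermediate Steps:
$U = 144$ ($U = \left(0 - -12\right)^{2} = \left(0 + 12\right)^{2} = 12^{2} = 144$)
$18 U \left(-74\right) = 18 \cdot 144 \left(-74\right) = 2592 \left(-74\right) = -191808$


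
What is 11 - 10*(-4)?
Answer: 51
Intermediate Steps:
11 - 10*(-4) = 11 + 40 = 51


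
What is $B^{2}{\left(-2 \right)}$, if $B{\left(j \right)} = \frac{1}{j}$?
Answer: $\frac{1}{4} \approx 0.25$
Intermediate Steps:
$B^{2}{\left(-2 \right)} = \left(\frac{1}{-2}\right)^{2} = \left(- \frac{1}{2}\right)^{2} = \frac{1}{4}$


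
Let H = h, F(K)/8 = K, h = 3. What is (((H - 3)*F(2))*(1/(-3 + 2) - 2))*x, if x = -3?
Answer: 0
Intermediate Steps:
F(K) = 8*K
H = 3
(((H - 3)*F(2))*(1/(-3 + 2) - 2))*x = (((3 - 3)*(8*2))*(1/(-3 + 2) - 2))*(-3) = ((0*16)*(1/(-1) - 2))*(-3) = (0*(-1 - 2))*(-3) = (0*(-3))*(-3) = 0*(-3) = 0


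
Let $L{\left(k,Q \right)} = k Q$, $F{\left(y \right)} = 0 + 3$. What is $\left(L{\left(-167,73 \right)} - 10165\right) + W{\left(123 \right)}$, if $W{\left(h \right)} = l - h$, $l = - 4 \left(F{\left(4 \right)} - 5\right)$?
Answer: $-22471$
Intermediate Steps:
$F{\left(y \right)} = 3$
$L{\left(k,Q \right)} = Q k$
$l = 8$ ($l = - 4 \left(3 - 5\right) = \left(-4\right) \left(-2\right) = 8$)
$W{\left(h \right)} = 8 - h$
$\left(L{\left(-167,73 \right)} - 10165\right) + W{\left(123 \right)} = \left(73 \left(-167\right) - 10165\right) + \left(8 - 123\right) = \left(-12191 - 10165\right) + \left(8 - 123\right) = -22356 - 115 = -22471$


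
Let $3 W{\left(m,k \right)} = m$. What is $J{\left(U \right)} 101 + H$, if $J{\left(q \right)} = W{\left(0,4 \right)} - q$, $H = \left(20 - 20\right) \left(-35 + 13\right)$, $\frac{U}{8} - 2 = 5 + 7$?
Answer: $-11312$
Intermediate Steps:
$U = 112$ ($U = 16 + 8 \left(5 + 7\right) = 16 + 8 \cdot 12 = 16 + 96 = 112$)
$W{\left(m,k \right)} = \frac{m}{3}$
$H = 0$ ($H = 0 \left(-22\right) = 0$)
$J{\left(q \right)} = - q$ ($J{\left(q \right)} = \frac{1}{3} \cdot 0 - q = 0 - q = - q$)
$J{\left(U \right)} 101 + H = \left(-1\right) 112 \cdot 101 + 0 = \left(-112\right) 101 + 0 = -11312 + 0 = -11312$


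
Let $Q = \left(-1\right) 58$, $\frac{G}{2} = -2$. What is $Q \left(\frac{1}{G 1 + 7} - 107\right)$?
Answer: $\frac{18560}{3} \approx 6186.7$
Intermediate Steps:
$G = -4$ ($G = 2 \left(-2\right) = -4$)
$Q = -58$
$Q \left(\frac{1}{G 1 + 7} - 107\right) = - 58 \left(\frac{1}{\left(-4\right) 1 + 7} - 107\right) = - 58 \left(\frac{1}{-4 + 7} - 107\right) = - 58 \left(\frac{1}{3} - 107\right) = \left(-58\right) \left(- \frac{320}{3}\right) = \frac{18560}{3}$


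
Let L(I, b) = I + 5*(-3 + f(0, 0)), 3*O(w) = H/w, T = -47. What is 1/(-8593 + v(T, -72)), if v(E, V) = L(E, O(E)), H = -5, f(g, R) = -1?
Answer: -1/8660 ≈ -0.00011547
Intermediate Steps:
O(w) = -5/(3*w) (O(w) = (-5/w)/3 = -5/(3*w))
L(I, b) = -20 + I (L(I, b) = I + 5*(-3 - 1) = I + 5*(-4) = I - 20 = -20 + I)
v(E, V) = -20 + E
1/(-8593 + v(T, -72)) = 1/(-8593 + (-20 - 47)) = 1/(-8593 - 67) = 1/(-8660) = -1/8660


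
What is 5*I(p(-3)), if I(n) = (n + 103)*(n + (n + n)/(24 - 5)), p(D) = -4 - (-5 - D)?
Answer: -21210/19 ≈ -1116.3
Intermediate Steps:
p(D) = 1 + D (p(D) = -4 + (5 + D) = 1 + D)
I(n) = 21*n*(103 + n)/19 (I(n) = (103 + n)*(n + (2*n)/19) = (103 + n)*(n + (2*n)*(1/19)) = (103 + n)*(n + 2*n/19) = (103 + n)*(21*n/19) = 21*n*(103 + n)/19)
5*I(p(-3)) = 5*(21*(1 - 3)*(103 + (1 - 3))/19) = 5*((21/19)*(-2)*(103 - 2)) = 5*((21/19)*(-2)*101) = 5*(-4242/19) = -21210/19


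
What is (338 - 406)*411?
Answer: -27948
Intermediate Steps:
(338 - 406)*411 = -68*411 = -27948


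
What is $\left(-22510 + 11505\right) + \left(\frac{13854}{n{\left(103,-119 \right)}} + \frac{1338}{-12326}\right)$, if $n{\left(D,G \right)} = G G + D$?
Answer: $- \frac{483681528787}{43954516} \approx -11004.0$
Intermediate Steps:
$n{\left(D,G \right)} = D + G^{2}$ ($n{\left(D,G \right)} = G^{2} + D = D + G^{2}$)
$\left(-22510 + 11505\right) + \left(\frac{13854}{n{\left(103,-119 \right)}} + \frac{1338}{-12326}\right) = \left(-22510 + 11505\right) + \left(\frac{13854}{103 + \left(-119\right)^{2}} + \frac{1338}{-12326}\right) = -11005 + \left(\frac{13854}{103 + 14161} + 1338 \left(- \frac{1}{12326}\right)\right) = -11005 - \left(\frac{669}{6163} - \frac{13854}{14264}\right) = -11005 + \left(13854 \cdot \frac{1}{14264} - \frac{669}{6163}\right) = -11005 + \left(\frac{6927}{7132} - \frac{669}{6163}\right) = -11005 + \frac{37919793}{43954516} = - \frac{483681528787}{43954516}$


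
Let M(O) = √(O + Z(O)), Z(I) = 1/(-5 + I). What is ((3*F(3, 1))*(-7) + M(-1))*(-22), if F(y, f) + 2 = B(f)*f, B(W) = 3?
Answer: 462 - 11*I*√42/3 ≈ 462.0 - 23.763*I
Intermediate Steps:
M(O) = √(O + 1/(-5 + O))
F(y, f) = -2 + 3*f
((3*F(3, 1))*(-7) + M(-1))*(-22) = ((3*(-2 + 3*1))*(-7) + √((1 - (-5 - 1))/(-5 - 1)))*(-22) = ((3*(-2 + 3))*(-7) + √((1 - 1*(-6))/(-6)))*(-22) = ((3*1)*(-7) + √(-(1 + 6)/6))*(-22) = (3*(-7) + √(-⅙*7))*(-22) = (-21 + √(-7/6))*(-22) = (-21 + I*√42/6)*(-22) = 462 - 11*I*√42/3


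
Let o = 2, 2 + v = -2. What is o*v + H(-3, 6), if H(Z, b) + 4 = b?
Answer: -6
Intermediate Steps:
v = -4 (v = -2 - 2 = -4)
H(Z, b) = -4 + b
o*v + H(-3, 6) = 2*(-4) + (-4 + 6) = -8 + 2 = -6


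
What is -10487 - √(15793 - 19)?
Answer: -10487 - √15774 ≈ -10613.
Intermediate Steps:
-10487 - √(15793 - 19) = -10487 - √15774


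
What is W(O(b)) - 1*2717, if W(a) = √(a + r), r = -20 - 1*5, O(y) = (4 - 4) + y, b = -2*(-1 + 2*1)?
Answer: -2717 + 3*I*√3 ≈ -2717.0 + 5.1962*I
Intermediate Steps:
b = -2 (b = -2*(-1 + 2) = -2*1 = -2)
O(y) = y (O(y) = 0 + y = y)
r = -25 (r = -20 - 5 = -25)
W(a) = √(-25 + a) (W(a) = √(a - 25) = √(-25 + a))
W(O(b)) - 1*2717 = √(-25 - 2) - 1*2717 = √(-27) - 2717 = 3*I*√3 - 2717 = -2717 + 3*I*√3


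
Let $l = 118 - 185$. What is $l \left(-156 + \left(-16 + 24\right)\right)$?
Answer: $9916$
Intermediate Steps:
$l = -67$
$l \left(-156 + \left(-16 + 24\right)\right) = - 67 \left(-156 + \left(-16 + 24\right)\right) = - 67 \left(-156 + 8\right) = \left(-67\right) \left(-148\right) = 9916$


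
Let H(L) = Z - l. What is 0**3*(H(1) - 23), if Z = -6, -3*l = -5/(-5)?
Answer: 0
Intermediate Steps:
l = -1/3 (l = -(-5)/(3*(-5)) = -(-5)*(-1)/(3*5) = -1/3*1 = -1/3 ≈ -0.33333)
H(L) = -17/3 (H(L) = -6 - 1*(-1/3) = -6 + 1/3 = -17/3)
0**3*(H(1) - 23) = 0**3*(-17/3 - 23) = 0*(-86/3) = 0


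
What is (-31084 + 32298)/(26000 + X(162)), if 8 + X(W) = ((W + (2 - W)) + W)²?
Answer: 607/26444 ≈ 0.022954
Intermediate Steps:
X(W) = -8 + (2 + W)² (X(W) = -8 + ((W + (2 - W)) + W)² = -8 + (2 + W)²)
(-31084 + 32298)/(26000 + X(162)) = (-31084 + 32298)/(26000 + (-8 + (2 + 162)²)) = 1214/(26000 + (-8 + 164²)) = 1214/(26000 + (-8 + 26896)) = 1214/(26000 + 26888) = 1214/52888 = 1214*(1/52888) = 607/26444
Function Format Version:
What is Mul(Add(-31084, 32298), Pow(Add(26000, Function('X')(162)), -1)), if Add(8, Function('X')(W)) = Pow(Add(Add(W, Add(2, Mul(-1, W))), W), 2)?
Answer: Rational(607, 26444) ≈ 0.022954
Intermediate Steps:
Function('X')(W) = Add(-8, Pow(Add(2, W), 2)) (Function('X')(W) = Add(-8, Pow(Add(Add(W, Add(2, Mul(-1, W))), W), 2)) = Add(-8, Pow(Add(2, W), 2)))
Mul(Add(-31084, 32298), Pow(Add(26000, Function('X')(162)), -1)) = Mul(Add(-31084, 32298), Pow(Add(26000, Add(-8, Pow(Add(2, 162), 2))), -1)) = Mul(1214, Pow(Add(26000, Add(-8, Pow(164, 2))), -1)) = Mul(1214, Pow(Add(26000, Add(-8, 26896)), -1)) = Mul(1214, Pow(Add(26000, 26888), -1)) = Mul(1214, Pow(52888, -1)) = Mul(1214, Rational(1, 52888)) = Rational(607, 26444)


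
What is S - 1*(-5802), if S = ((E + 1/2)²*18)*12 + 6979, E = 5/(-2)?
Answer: 13645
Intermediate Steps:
E = -5/2 (E = 5*(-½) = -5/2 ≈ -2.5000)
S = 7843 (S = ((-5/2 + 1/2)²*18)*12 + 6979 = ((-5/2 + ½)²*18)*12 + 6979 = ((-2)²*18)*12 + 6979 = (4*18)*12 + 6979 = 72*12 + 6979 = 864 + 6979 = 7843)
S - 1*(-5802) = 7843 - 1*(-5802) = 7843 + 5802 = 13645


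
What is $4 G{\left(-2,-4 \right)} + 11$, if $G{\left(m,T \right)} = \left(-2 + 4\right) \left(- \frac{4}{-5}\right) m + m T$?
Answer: $\frac{151}{5} \approx 30.2$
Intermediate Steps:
$G{\left(m,T \right)} = \frac{8 m}{5} + T m$ ($G{\left(m,T \right)} = 2 \left(\left(-4\right) \left(- \frac{1}{5}\right)\right) m + T m = 2 \cdot \frac{4}{5} m + T m = \frac{8 m}{5} + T m$)
$4 G{\left(-2,-4 \right)} + 11 = 4 \cdot \frac{1}{5} \left(-2\right) \left(8 + 5 \left(-4\right)\right) + 11 = 4 \cdot \frac{1}{5} \left(-2\right) \left(8 - 20\right) + 11 = 4 \cdot \frac{1}{5} \left(-2\right) \left(-12\right) + 11 = 4 \cdot \frac{24}{5} + 11 = \frac{96}{5} + 11 = \frac{151}{5}$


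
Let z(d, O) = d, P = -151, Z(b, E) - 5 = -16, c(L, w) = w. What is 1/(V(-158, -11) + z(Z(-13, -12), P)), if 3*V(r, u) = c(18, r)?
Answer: -3/191 ≈ -0.015707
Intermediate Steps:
V(r, u) = r/3
Z(b, E) = -11 (Z(b, E) = 5 - 16 = -11)
1/(V(-158, -11) + z(Z(-13, -12), P)) = 1/((⅓)*(-158) - 11) = 1/(-158/3 - 11) = 1/(-191/3) = -3/191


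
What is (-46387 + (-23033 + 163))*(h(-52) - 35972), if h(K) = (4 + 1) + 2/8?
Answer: 9963796819/4 ≈ 2.4909e+9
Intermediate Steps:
h(K) = 21/4 (h(K) = 5 + (⅛)*2 = 5 + ¼ = 21/4)
(-46387 + (-23033 + 163))*(h(-52) - 35972) = (-46387 + (-23033 + 163))*(21/4 - 35972) = (-46387 - 22870)*(-143867/4) = -69257*(-143867/4) = 9963796819/4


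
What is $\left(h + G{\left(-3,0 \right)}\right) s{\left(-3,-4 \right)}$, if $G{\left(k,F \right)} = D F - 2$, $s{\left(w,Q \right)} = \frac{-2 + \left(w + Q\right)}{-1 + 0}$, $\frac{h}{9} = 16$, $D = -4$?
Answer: $1278$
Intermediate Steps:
$h = 144$ ($h = 9 \cdot 16 = 144$)
$s{\left(w,Q \right)} = 2 - Q - w$ ($s{\left(w,Q \right)} = \frac{-2 + \left(Q + w\right)}{-1} = \left(-2 + Q + w\right) \left(-1\right) = 2 - Q - w$)
$G{\left(k,F \right)} = -2 - 4 F$ ($G{\left(k,F \right)} = - 4 F - 2 = -2 - 4 F$)
$\left(h + G{\left(-3,0 \right)}\right) s{\left(-3,-4 \right)} = \left(144 - 2\right) \left(2 - -4 - -3\right) = \left(144 + \left(-2 + 0\right)\right) \left(2 + 4 + 3\right) = \left(144 - 2\right) 9 = 142 \cdot 9 = 1278$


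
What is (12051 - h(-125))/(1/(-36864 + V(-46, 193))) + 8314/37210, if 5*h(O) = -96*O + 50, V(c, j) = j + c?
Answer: -6585957843028/18605 ≈ -3.5399e+8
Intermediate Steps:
V(c, j) = c + j
h(O) = 10 - 96*O/5 (h(O) = (-96*O + 50)/5 = (50 - 96*O)/5 = 10 - 96*O/5)
(12051 - h(-125))/(1/(-36864 + V(-46, 193))) + 8314/37210 = (12051 - (10 - 96/5*(-125)))/(1/(-36864 + (-46 + 193))) + 8314/37210 = (12051 - (10 + 2400))/(1/(-36864 + 147)) + 8314*(1/37210) = (12051 - 1*2410)/(1/(-36717)) + 4157/18605 = (12051 - 2410)/(-1/36717) + 4157/18605 = 9641*(-36717) + 4157/18605 = -353988597 + 4157/18605 = -6585957843028/18605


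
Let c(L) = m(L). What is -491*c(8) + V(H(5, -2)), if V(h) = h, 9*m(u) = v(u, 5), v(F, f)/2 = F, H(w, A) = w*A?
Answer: -7946/9 ≈ -882.89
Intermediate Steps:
H(w, A) = A*w
v(F, f) = 2*F
m(u) = 2*u/9 (m(u) = (2*u)/9 = 2*u/9)
c(L) = 2*L/9
-491*c(8) + V(H(5, -2)) = -982*8/9 - 2*5 = -491*16/9 - 10 = -7856/9 - 10 = -7946/9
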